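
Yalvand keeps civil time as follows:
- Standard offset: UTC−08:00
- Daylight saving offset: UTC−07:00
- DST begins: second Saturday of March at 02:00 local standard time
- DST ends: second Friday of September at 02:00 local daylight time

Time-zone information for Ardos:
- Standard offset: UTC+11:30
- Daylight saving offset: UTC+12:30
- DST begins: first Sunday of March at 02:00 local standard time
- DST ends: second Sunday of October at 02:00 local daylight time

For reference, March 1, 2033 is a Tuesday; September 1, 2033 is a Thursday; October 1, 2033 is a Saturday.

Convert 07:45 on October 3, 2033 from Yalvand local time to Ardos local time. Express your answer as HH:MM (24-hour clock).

1 March 2033 is a Tuesday, so the first Saturday is March 5 and the second is March 12.
1 September 2033 is a Thursday, so the first Friday is September 2 and the second is September 9.
October 3, 2033 does not fall between 12 March and 9 September, so daylight saving is not in effect and Yalvand is at UTC−08:00.
07:45 Yalvand + 8h = 15:45 UTC.
1 March 2033 is a Tuesday, so the first Sunday is March 6.
1 October 2033 is a Saturday, so the first Sunday is October 2 and the second is October 9.
At the standard offset (UTC+11:30), 15:45 UTC + 11h30m = 03:15 Ardos standard time (rolling into the next day, 4 October 2033).
The standard-time date in Ardos, October 4, 2033, falls between 6 March and 9 October, so daylight saving is in effect and Ardos is at UTC+12:30.
15:45 UTC + 12h30m = 04:15 Ardos (rolling into the next day, 4 October 2033).

04:15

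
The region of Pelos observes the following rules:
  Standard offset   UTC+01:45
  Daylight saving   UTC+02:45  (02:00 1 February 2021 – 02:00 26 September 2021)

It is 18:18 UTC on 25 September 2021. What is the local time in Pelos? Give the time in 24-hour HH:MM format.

21:03

At the standard offset (UTC+01:45), 18:18 UTC + 1h45m = 20:03 Pelos standard time.
Daylight saving runs 1 February – 26 September; the standard-time date in Pelos, 25 September 2021, is inside that window, so Pelos is at UTC+02:45.
18:18 UTC + 2h45m = 21:03 local.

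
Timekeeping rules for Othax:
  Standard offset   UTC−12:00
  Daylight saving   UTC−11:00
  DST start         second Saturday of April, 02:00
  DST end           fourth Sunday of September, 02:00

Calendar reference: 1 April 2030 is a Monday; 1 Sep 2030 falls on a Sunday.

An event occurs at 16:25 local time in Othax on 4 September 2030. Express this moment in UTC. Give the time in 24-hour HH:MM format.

1 April 2030 is a Monday, so the first Saturday is April 6 and the second is April 13.
1 September 2030 is a Sunday, so the first Sunday is September 1 and the fourth is September 22.
4 September 2030 lies within the daylight-saving period (13 April – 22 September), so Othax is on daylight time, UTC−11:00.
16:25 local + 11h = 03:25 UTC (rolling into the next day, 5 September 2030).

03:25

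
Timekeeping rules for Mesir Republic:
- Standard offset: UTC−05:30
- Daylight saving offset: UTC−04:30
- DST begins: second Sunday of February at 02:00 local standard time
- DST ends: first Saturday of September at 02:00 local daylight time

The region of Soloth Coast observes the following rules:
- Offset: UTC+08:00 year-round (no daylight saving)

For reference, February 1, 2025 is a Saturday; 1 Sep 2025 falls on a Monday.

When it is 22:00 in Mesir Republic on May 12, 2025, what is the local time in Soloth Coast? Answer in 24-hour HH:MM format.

1 February 2025 is a Saturday, so the first Sunday is February 2 and the second is February 9.
1 September 2025 is a Monday, so the first Saturday is September 6.
Daylight saving runs 9 February – 6 September; May 12, 2025 is inside that window, so Mesir Republic is at UTC−04:30.
22:00 Mesir Republic + 4h30m = 02:30 UTC (rolling into the next day, 13 May 2025).
Soloth Coast has no daylight saving, so its offset is UTC+08:00 year-round.
02:30 UTC + 8h = 10:30 Soloth Coast.

10:30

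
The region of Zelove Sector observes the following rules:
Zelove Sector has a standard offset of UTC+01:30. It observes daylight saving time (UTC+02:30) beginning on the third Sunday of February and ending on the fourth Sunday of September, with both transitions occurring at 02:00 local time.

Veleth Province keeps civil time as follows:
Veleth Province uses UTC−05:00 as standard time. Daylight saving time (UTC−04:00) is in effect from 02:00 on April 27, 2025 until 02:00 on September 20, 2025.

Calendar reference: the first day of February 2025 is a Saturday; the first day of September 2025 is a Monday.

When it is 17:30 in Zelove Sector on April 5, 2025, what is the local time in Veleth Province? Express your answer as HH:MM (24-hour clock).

10:00

1 February 2025 is a Saturday, so the first Sunday is February 2 and the third is February 16.
1 September 2025 is a Monday, so the first Sunday is September 7 and the fourth is September 28.
April 5, 2025 lies within the daylight-saving period (16 February – 28 September), so Zelove Sector is on daylight time, UTC+02:30.
17:30 Zelove Sector − 2h30m = 15:00 UTC.
At the standard offset (UTC−05:00), 15:00 UTC − 5h = 10:00 Veleth Province standard time.
The standard-time date in Veleth Province, April 5, 2025, does not fall between 27 April and 20 September, so daylight saving is not in effect and Veleth Province is at UTC−05:00.
15:00 UTC − 5h = 10:00 Veleth Province.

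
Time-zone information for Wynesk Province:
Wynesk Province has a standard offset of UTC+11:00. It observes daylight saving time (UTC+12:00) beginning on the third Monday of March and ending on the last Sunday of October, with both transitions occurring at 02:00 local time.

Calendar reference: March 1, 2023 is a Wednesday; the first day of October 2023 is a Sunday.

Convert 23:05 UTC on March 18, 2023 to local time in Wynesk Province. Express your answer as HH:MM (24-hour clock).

1 March 2023 is a Wednesday, so the first Monday is March 6 and the third is March 20.
1 October 2023 is a Sunday, so Sundays fall on 1, 8, 15, 22, 29; the last is October 29.
At the standard offset (UTC+11:00), 23:05 UTC + 11h = 10:05 Wynesk Province standard time (rolling into the next day, 19 March 2023).
Daylight saving runs 20 March – 29 October; the standard-time date in Wynesk Province, March 19, 2023, is outside that window, so Wynesk Province is on standard time at UTC+11:00.
23:05 UTC + 11h = 10:05 local (rolling into the next day, 19 March 2023).

10:05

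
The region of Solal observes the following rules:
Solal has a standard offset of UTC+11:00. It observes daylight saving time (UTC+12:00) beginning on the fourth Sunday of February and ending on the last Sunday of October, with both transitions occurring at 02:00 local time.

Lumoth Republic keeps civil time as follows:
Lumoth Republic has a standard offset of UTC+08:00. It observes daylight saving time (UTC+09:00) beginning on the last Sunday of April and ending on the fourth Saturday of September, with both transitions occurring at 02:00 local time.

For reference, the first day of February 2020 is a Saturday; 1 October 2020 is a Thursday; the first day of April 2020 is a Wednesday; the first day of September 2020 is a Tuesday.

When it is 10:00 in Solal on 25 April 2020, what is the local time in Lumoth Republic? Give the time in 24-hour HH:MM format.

1 February 2020 is a Saturday, so the first Sunday is February 2 and the fourth is February 23.
1 October 2020 is a Thursday, so Sundays fall on 4, 11, 18, 25; the last is October 25.
25 April 2020 falls between 23 February and 25 October, so daylight saving is in effect and Solal is at UTC+12:00.
10:00 Solal − 12h = 22:00 UTC (rolling into the previous day, 24 April 2020).
1 April 2020 is a Wednesday, so Sundays fall on 5, 12, 19, 26; the last is April 26.
1 September 2020 is a Tuesday, so the first Saturday is September 5 and the fourth is September 26.
At the standard offset (UTC+08:00), 22:00 UTC + 8h = 06:00 Lumoth Republic standard time (rolling into the next day, 25 April 2020).
Daylight saving runs 26 April – 26 September; the standard-time date in Lumoth Republic, 25 April 2020, is outside that window, so Lumoth Republic is on standard time at UTC+08:00.
22:00 UTC + 8h = 06:00 Lumoth Republic (rolling into the next day, 25 April 2020).

06:00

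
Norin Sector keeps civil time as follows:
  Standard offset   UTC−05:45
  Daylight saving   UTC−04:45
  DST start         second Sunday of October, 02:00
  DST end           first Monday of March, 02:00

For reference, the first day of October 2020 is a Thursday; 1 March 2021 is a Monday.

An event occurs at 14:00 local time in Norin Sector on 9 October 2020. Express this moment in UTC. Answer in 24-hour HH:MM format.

19:45

1 October 2020 is a Thursday, so the first Sunday is October 4 and the second is October 11.
1 March 2021 is a Monday, so the first Monday is March 1.
9 October 2020 does not fall between 11 October 2020 and 1 March 2021, so daylight saving is not in effect and Norin Sector is at UTC−05:45.
14:00 local + 5h45m = 19:45 UTC.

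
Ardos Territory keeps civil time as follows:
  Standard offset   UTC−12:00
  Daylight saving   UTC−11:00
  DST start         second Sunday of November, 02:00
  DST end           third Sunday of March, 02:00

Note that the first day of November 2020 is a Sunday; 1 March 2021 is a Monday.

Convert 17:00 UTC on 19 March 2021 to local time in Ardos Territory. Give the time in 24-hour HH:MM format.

06:00

1 November 2020 is a Sunday, so the first Sunday is November 1 and the second is November 8.
1 March 2021 is a Monday, so the first Sunday is March 7 and the third is March 21.
At the standard offset (UTC−12:00), 17:00 UTC − 12h = 05:00 Ardos Territory standard time.
Daylight saving runs 8 November 2020 – 21 March 2021; the standard-time date in Ardos Territory, 19 March 2021, is inside that window, so Ardos Territory is at UTC−11:00.
17:00 UTC − 11h = 06:00 local.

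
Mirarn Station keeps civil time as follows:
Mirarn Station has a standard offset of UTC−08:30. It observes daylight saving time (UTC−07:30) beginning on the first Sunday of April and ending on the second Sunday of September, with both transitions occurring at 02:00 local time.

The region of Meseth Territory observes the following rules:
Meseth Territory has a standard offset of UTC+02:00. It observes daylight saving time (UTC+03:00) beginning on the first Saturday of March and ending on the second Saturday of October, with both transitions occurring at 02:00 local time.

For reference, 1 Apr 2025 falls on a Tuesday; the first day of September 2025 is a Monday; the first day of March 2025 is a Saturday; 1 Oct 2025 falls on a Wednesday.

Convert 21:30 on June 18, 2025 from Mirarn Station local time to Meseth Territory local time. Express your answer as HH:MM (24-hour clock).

08:00

1 April 2025 is a Tuesday, so the first Sunday is April 6.
1 September 2025 is a Monday, so the first Sunday is September 7 and the second is September 14.
June 18, 2025 lies within the daylight-saving period (6 April – 14 September), so Mirarn Station is on daylight time, UTC−07:30.
21:30 Mirarn Station + 7h30m = 05:00 UTC (rolling into the next day, 19 June 2025).
1 March 2025 is a Saturday, so the first Saturday is March 1.
1 October 2025 is a Wednesday, so the first Saturday is October 4 and the second is October 11.
At the standard offset (UTC+02:00), 05:00 UTC + 2h = 07:00 Meseth Territory standard time.
The standard-time date in Meseth Territory, June 19, 2025, lies within the daylight-saving period (1 March – 11 October), so Meseth Territory is on daylight time, UTC+03:00.
05:00 UTC + 3h = 08:00 Meseth Territory.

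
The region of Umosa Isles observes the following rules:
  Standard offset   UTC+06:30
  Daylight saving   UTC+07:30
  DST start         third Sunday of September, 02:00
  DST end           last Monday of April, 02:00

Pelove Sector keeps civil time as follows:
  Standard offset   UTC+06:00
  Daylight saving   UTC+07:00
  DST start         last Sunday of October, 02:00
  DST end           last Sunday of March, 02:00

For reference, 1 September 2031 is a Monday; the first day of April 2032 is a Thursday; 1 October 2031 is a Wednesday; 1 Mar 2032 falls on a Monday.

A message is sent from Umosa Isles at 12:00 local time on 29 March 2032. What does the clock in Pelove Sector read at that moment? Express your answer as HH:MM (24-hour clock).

10:30

1 September 2031 is a Monday, so the first Sunday is September 7 and the third is September 21.
1 April 2032 is a Thursday, so Mondays fall on 5, 12, 19, 26; the last is April 26.
29 March 2032 lies within the daylight-saving period (21 September 2031 – 26 April 2032), so Umosa Isles is on daylight time, UTC+07:30.
12:00 Umosa Isles − 7h30m = 04:30 UTC.
1 October 2031 is a Wednesday, so Sundays fall on 5, 12, 19, 26; the last is October 26.
1 March 2032 is a Monday, so Sundays fall on 7, 14, 21, 28; the last is March 28.
At the standard offset (UTC+06:00), 04:30 UTC + 6h = 10:30 Pelove Sector standard time.
The standard-time date in Pelove Sector, 29 March 2032, is outside the daylight-saving period (26 October 2031 – 28 March 2032), so Pelove Sector is on standard time, UTC+06:00.
04:30 UTC + 6h = 10:30 Pelove Sector.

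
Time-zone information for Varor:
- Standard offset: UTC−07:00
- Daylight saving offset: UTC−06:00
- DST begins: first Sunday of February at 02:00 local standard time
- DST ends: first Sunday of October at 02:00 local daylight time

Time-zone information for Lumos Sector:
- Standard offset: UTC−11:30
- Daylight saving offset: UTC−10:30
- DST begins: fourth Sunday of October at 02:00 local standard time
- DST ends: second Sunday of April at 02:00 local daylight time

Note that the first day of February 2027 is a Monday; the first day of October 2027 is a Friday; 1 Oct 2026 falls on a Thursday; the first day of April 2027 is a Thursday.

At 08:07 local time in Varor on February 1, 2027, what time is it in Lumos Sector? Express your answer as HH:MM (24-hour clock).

04:37

1 February 2027 is a Monday, so the first Sunday is February 7.
1 October 2027 is a Friday, so the first Sunday is October 3.
February 1, 2027 does not fall between 7 February and 3 October, so daylight saving is not in effect and Varor is at UTC−07:00.
08:07 Varor + 7h = 15:07 UTC.
1 October 2026 is a Thursday, so the first Sunday is October 4 and the fourth is October 25.
1 April 2027 is a Thursday, so the first Sunday is April 4 and the second is April 11.
At the standard offset (UTC−11:30), 15:07 UTC − 11h30m = 03:37 Lumos Sector standard time.
The standard-time date in Lumos Sector, February 1, 2027, falls between 25 October 2026 and 11 April 2027, so daylight saving is in effect and Lumos Sector is at UTC−10:30.
15:07 UTC − 10h30m = 04:37 Lumos Sector.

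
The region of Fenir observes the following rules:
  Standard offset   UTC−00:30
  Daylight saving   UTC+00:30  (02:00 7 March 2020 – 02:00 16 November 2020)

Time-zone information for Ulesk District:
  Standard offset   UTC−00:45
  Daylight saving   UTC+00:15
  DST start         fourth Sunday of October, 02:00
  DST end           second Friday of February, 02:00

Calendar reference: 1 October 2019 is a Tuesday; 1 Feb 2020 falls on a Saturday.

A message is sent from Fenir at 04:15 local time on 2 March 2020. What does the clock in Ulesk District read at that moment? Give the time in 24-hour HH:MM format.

2 March 2020 is outside the daylight-saving period (7 March – 16 November), so Fenir is on standard time, UTC−00:30.
04:15 Fenir + 0h30m = 04:45 UTC.
1 October 2019 is a Tuesday, so the first Sunday is October 6 and the fourth is October 27.
1 February 2020 is a Saturday, so the first Friday is February 7 and the second is February 14.
At the standard offset (UTC−00:45), 04:45 UTC − 0h45m = 04:00 Ulesk District standard time.
The standard-time date in Ulesk District, 2 March 2020, is outside the daylight-saving period (27 October 2019 – 14 February 2020), so Ulesk District is on standard time, UTC−00:45.
04:45 UTC − 0h45m = 04:00 Ulesk District.

04:00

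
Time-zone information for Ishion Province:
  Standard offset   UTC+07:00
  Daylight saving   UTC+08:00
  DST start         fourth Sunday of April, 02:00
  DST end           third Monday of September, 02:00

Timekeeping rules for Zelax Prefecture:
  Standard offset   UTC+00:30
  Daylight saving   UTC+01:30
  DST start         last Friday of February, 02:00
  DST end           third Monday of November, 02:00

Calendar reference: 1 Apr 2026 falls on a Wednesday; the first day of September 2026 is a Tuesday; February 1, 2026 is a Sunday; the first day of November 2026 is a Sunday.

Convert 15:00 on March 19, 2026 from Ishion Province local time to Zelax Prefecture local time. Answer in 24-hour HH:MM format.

09:30

1 April 2026 is a Wednesday, so the first Sunday is April 5 and the fourth is April 26.
1 September 2026 is a Tuesday, so the first Monday is September 7 and the third is September 21.
March 19, 2026 is outside the daylight-saving period (26 April – 21 September), so Ishion Province is on standard time, UTC+07:00.
15:00 Ishion Province − 7h = 08:00 UTC.
1 February 2026 is a Sunday, so Fridays fall on 6, 13, 20, 27; the last is February 27.
1 November 2026 is a Sunday, so the first Monday is November 2 and the third is November 16.
At the standard offset (UTC+00:30), 08:00 UTC + 0h30m = 08:30 Zelax Prefecture standard time.
Daylight saving runs 27 February – 16 November; the standard-time date in Zelax Prefecture, March 19, 2026, is inside that window, so Zelax Prefecture is at UTC+01:30.
08:00 UTC + 1h30m = 09:30 Zelax Prefecture.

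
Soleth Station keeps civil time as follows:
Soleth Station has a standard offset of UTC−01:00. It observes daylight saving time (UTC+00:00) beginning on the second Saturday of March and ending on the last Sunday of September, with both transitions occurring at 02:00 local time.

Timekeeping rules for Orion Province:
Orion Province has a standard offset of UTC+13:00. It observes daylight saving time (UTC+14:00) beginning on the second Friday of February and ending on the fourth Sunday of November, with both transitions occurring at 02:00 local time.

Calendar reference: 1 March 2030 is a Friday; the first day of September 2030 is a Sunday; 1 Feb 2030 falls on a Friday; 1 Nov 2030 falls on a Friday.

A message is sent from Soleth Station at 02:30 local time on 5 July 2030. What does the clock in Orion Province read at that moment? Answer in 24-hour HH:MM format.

16:30

1 March 2030 is a Friday, so the first Saturday is March 2 and the second is March 9.
1 September 2030 is a Sunday, so Sundays fall on 1, 8, 15, 22, 29; the last is September 29.
Daylight saving runs 9 March – 29 September; 5 July 2030 is inside that window, so Soleth Station is at UTC+00:00.
02:30 Soleth Station − 0h = 02:30 UTC.
1 February 2030 is a Friday, so the first Friday is February 1 and the second is February 8.
1 November 2030 is a Friday, so the first Sunday is November 3 and the fourth is November 24.
At the standard offset (UTC+13:00), 02:30 UTC + 13h = 15:30 Orion Province standard time.
Daylight saving runs 8 February – 24 November; the standard-time date in Orion Province, 5 July 2030, is inside that window, so Orion Province is at UTC+14:00.
02:30 UTC + 14h = 16:30 Orion Province.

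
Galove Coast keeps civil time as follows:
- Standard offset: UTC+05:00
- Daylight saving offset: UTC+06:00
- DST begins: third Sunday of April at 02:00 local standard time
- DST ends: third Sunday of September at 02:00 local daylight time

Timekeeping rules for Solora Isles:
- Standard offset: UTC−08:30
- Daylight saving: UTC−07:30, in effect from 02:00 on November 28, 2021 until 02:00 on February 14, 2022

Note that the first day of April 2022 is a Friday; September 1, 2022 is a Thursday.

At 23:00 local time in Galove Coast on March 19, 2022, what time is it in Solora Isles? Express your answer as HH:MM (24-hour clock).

09:30

1 April 2022 is a Friday, so the first Sunday is April 3 and the third is April 17.
1 September 2022 is a Thursday, so the first Sunday is September 4 and the third is September 18.
March 19, 2022 does not fall between 17 April and 18 September, so daylight saving is not in effect and Galove Coast is at UTC+05:00.
23:00 Galove Coast − 5h = 18:00 UTC.
At the standard offset (UTC−08:30), 18:00 UTC − 8h30m = 09:30 Solora Isles standard time.
The standard-time date in Solora Isles, March 19, 2022, is outside the daylight-saving period (28 November 2021 – 14 February 2022), so Solora Isles is on standard time, UTC−08:30.
18:00 UTC − 8h30m = 09:30 Solora Isles.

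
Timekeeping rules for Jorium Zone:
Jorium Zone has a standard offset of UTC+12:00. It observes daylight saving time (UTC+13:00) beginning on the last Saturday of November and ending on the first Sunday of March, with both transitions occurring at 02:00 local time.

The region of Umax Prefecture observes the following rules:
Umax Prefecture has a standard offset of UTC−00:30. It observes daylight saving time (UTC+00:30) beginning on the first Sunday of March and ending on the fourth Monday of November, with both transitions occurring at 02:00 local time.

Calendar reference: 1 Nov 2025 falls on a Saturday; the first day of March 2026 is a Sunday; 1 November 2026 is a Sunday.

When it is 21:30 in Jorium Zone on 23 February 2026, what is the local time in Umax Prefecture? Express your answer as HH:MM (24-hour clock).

08:00

1 November 2025 is a Saturday, so Saturdays fall on 1, 8, 15, 22, 29; the last is November 29.
1 March 2026 is a Sunday, so the first Sunday is March 1.
Daylight saving runs 29 November 2025 – 1 March 2026; 23 February 2026 is inside that window, so Jorium Zone is at UTC+13:00.
21:30 Jorium Zone − 13h = 08:30 UTC.
1 March 2026 is a Sunday, so the first Sunday is March 1.
1 November 2026 is a Sunday, so the first Monday is November 2 and the fourth is November 23.
At the standard offset (UTC−00:30), 08:30 UTC − 0h30m = 08:00 Umax Prefecture standard time.
The standard-time date in Umax Prefecture, 23 February 2026, is outside the daylight-saving period (1 March – 23 November), so Umax Prefecture is on standard time, UTC−00:30.
08:30 UTC − 0h30m = 08:00 Umax Prefecture.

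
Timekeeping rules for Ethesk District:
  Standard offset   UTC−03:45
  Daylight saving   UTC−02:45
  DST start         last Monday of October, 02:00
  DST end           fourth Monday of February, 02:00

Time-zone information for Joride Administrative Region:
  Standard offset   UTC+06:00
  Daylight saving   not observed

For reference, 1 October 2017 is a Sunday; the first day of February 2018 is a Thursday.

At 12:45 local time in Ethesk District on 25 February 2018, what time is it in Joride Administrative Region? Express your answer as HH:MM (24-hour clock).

1 October 2017 is a Sunday, so Mondays fall on 2, 9, 16, 23, 30; the last is October 30.
1 February 2018 is a Thursday, so the first Monday is February 5 and the fourth is February 26.
25 February 2018 falls between 30 October 2017 and 26 February 2018, so daylight saving is in effect and Ethesk District is at UTC−02:45.
12:45 Ethesk District + 2h45m = 15:30 UTC.
Joride Administrative Region has no daylight saving, so its offset is UTC+06:00 year-round.
15:30 UTC + 6h = 21:30 Joride Administrative Region.

21:30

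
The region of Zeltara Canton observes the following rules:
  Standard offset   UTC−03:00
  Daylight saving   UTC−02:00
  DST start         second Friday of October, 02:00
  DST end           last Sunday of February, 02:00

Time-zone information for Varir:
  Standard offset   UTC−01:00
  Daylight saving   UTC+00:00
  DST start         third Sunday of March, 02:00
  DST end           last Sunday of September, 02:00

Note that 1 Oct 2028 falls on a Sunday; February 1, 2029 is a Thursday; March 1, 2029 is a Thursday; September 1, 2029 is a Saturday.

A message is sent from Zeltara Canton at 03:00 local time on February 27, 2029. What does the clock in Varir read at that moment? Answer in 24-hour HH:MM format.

1 October 2028 is a Sunday, so the first Friday is October 6 and the second is October 13.
1 February 2029 is a Thursday, so Sundays fall on 4, 11, 18, 25; the last is February 25.
February 27, 2029 is outside the daylight-saving period (13 October 2028 – 25 February 2029), so Zeltara Canton is on standard time, UTC−03:00.
03:00 Zeltara Canton + 3h = 06:00 UTC.
1 March 2029 is a Thursday, so the first Sunday is March 4 and the third is March 18.
1 September 2029 is a Saturday, so Sundays fall on 2, 9, 16, 23, 30; the last is September 30.
At the standard offset (UTC−01:00), 06:00 UTC − 1h = 05:00 Varir standard time.
The standard-time date in Varir, February 27, 2029, does not fall between 18 March and 30 September, so daylight saving is not in effect and Varir is at UTC−01:00.
06:00 UTC − 1h = 05:00 Varir.

05:00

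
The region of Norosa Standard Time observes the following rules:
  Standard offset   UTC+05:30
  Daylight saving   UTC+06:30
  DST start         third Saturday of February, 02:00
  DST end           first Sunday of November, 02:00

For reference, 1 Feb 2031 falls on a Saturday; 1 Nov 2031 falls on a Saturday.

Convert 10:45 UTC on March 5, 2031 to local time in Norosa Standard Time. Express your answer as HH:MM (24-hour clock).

17:15

1 February 2031 is a Saturday, so the first Saturday is February 1 and the third is February 15.
1 November 2031 is a Saturday, so the first Sunday is November 2.
At the standard offset (UTC+05:30), 10:45 UTC + 5h30m = 16:15 Norosa Standard Time standard time.
The standard-time date in Norosa Standard Time, March 5, 2031, lies within the daylight-saving period (15 February – 2 November), so Norosa Standard Time is on daylight time, UTC+06:30.
10:45 UTC + 6h30m = 17:15 local.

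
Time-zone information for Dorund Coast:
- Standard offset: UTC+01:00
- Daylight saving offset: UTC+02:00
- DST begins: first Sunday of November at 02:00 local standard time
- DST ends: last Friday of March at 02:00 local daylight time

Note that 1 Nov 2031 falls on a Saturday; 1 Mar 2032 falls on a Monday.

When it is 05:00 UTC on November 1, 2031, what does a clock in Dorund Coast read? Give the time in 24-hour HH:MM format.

1 November 2031 is a Saturday, so the first Sunday is November 2.
1 March 2032 is a Monday, so Fridays fall on 5, 12, 19, 26; the last is March 26.
At the standard offset (UTC+01:00), 05:00 UTC + 1h = 06:00 Dorund Coast standard time.
Daylight saving runs 2 November 2031 – 26 March 2032; the standard-time date in Dorund Coast, November 1, 2031, is outside that window, so Dorund Coast is on standard time at UTC+01:00.
05:00 UTC + 1h = 06:00 local.

06:00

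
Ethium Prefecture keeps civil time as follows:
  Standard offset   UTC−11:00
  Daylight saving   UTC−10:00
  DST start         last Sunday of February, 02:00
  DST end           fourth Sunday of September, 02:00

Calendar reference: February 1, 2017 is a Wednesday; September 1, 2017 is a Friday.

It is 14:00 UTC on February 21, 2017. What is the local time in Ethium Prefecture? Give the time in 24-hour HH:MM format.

1 February 2017 is a Wednesday, so Sundays fall on 5, 12, 19, 26; the last is February 26.
1 September 2017 is a Friday, so the first Sunday is September 3 and the fourth is September 24.
At the standard offset (UTC−11:00), 14:00 UTC − 11h = 03:00 Ethium Prefecture standard time.
The standard-time date in Ethium Prefecture, February 21, 2017, does not fall between 26 February and 24 September, so daylight saving is not in effect and Ethium Prefecture is at UTC−11:00.
14:00 UTC − 11h = 03:00 local.

03:00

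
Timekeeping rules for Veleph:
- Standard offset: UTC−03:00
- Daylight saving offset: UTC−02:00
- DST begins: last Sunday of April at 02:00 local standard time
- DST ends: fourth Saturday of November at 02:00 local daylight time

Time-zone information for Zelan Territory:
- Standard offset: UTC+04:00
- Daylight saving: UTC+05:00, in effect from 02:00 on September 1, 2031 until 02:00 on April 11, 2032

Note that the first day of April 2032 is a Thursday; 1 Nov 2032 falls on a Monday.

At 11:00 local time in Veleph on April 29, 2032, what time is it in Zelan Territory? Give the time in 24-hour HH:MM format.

17:00

1 April 2032 is a Thursday, so Sundays fall on 4, 11, 18, 25; the last is April 25.
1 November 2032 is a Monday, so the first Saturday is November 6 and the fourth is November 27.
April 29, 2032 falls between 25 April and 27 November, so daylight saving is in effect and Veleph is at UTC−02:00.
11:00 Veleph + 2h = 13:00 UTC.
At the standard offset (UTC+04:00), 13:00 UTC + 4h = 17:00 Zelan Territory standard time.
The standard-time date in Zelan Territory, April 29, 2032, is outside the daylight-saving period (1 September 2031 – 11 April 2032), so Zelan Territory is on standard time, UTC+04:00.
13:00 UTC + 4h = 17:00 Zelan Territory.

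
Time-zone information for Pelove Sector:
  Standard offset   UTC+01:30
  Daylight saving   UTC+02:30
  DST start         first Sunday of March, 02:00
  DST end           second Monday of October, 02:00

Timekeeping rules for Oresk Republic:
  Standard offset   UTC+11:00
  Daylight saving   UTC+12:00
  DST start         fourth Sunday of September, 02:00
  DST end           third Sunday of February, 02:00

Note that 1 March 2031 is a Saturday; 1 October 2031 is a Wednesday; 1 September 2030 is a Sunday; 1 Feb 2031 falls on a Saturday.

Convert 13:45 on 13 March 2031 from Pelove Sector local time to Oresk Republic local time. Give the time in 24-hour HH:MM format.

22:15

1 March 2031 is a Saturday, so the first Sunday is March 2.
1 October 2031 is a Wednesday, so the first Monday is October 6 and the second is October 13.
13 March 2031 lies within the daylight-saving period (2 March – 13 October), so Pelove Sector is on daylight time, UTC+02:30.
13:45 Pelove Sector − 2h30m = 11:15 UTC.
1 September 2030 is a Sunday, so the first Sunday is September 1 and the fourth is September 22.
1 February 2031 is a Saturday, so the first Sunday is February 2 and the third is February 16.
At the standard offset (UTC+11:00), 11:15 UTC + 11h = 22:15 Oresk Republic standard time.
The standard-time date in Oresk Republic, 13 March 2031, does not fall between 22 September 2030 and 16 February 2031, so daylight saving is not in effect and Oresk Republic is at UTC+11:00.
11:15 UTC + 11h = 22:15 Oresk Republic.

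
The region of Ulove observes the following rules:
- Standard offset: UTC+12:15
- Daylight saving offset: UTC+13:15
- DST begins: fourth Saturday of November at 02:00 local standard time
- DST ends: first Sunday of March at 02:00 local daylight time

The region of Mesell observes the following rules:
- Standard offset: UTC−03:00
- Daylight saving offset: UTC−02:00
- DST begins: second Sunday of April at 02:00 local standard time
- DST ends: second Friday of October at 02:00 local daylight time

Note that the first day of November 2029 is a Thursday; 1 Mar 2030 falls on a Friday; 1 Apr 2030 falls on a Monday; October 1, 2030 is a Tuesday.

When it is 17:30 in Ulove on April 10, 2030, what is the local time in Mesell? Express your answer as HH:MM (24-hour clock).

02:15

1 November 2029 is a Thursday, so the first Saturday is November 3 and the fourth is November 24.
1 March 2030 is a Friday, so the first Sunday is March 3.
Daylight saving runs 24 November 2029 – 3 March 2030; April 10, 2030 is outside that window, so Ulove is on standard time at UTC+12:15.
17:30 Ulove − 12h15m = 05:15 UTC.
1 April 2030 is a Monday, so the first Sunday is April 7 and the second is April 14.
1 October 2030 is a Tuesday, so the first Friday is October 4 and the second is October 11.
At the standard offset (UTC−03:00), 05:15 UTC − 3h = 02:15 Mesell standard time.
The standard-time date in Mesell, April 10, 2030, is outside the daylight-saving period (14 April – 11 October), so Mesell is on standard time, UTC−03:00.
05:15 UTC − 3h = 02:15 Mesell.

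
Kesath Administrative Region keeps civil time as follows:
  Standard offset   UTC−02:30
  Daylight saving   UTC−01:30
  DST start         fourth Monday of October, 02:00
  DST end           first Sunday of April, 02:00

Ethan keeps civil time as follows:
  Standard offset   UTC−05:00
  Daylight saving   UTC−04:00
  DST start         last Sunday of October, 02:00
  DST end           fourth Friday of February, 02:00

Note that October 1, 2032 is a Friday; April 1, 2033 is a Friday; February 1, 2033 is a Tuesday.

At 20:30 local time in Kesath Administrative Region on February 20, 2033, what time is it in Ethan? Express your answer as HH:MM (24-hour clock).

1 October 2032 is a Friday, so the first Monday is October 4 and the fourth is October 25.
1 April 2033 is a Friday, so the first Sunday is April 3.
February 20, 2033 falls between 25 October 2032 and 3 April 2033, so daylight saving is in effect and Kesath Administrative Region is at UTC−01:30.
20:30 Kesath Administrative Region + 1h30m = 22:00 UTC.
1 October 2032 is a Friday, so Sundays fall on 3, 10, 17, 24, 31; the last is October 31.
1 February 2033 is a Tuesday, so the first Friday is February 4 and the fourth is February 25.
At the standard offset (UTC−05:00), 22:00 UTC − 5h = 17:00 Ethan standard time.
Daylight saving runs 31 October 2032 – 25 February 2033; the standard-time date in Ethan, February 20, 2033, is inside that window, so Ethan is at UTC−04:00.
22:00 UTC − 4h = 18:00 Ethan.

18:00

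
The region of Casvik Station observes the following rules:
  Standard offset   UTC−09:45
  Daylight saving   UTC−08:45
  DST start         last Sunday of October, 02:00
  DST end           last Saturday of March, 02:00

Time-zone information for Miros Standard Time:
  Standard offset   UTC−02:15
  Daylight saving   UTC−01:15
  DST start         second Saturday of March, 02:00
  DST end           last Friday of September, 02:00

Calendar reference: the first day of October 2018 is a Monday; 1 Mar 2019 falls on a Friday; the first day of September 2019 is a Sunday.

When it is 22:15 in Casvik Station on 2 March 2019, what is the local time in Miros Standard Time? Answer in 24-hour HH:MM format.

1 October 2018 is a Monday, so Sundays fall on 7, 14, 21, 28; the last is October 28.
1 March 2019 is a Friday, so Saturdays fall on 2, 9, 16, 23, 30; the last is March 30.
2 March 2019 falls between 28 October 2018 and 30 March 2019, so daylight saving is in effect and Casvik Station is at UTC−08:45.
22:15 Casvik Station + 8h45m = 07:00 UTC (rolling into the next day, 3 March 2019).
1 March 2019 is a Friday, so the first Saturday is March 2 and the second is March 9.
1 September 2019 is a Sunday, so Fridays fall on 6, 13, 20, 27; the last is September 27.
At the standard offset (UTC−02:15), 07:00 UTC − 2h15m = 04:45 Miros Standard Time standard time.
Daylight saving runs 9 March – 27 September; the standard-time date in Miros Standard Time, 3 March 2019, is outside that window, so Miros Standard Time is on standard time at UTC−02:15.
07:00 UTC − 2h15m = 04:45 Miros Standard Time.

04:45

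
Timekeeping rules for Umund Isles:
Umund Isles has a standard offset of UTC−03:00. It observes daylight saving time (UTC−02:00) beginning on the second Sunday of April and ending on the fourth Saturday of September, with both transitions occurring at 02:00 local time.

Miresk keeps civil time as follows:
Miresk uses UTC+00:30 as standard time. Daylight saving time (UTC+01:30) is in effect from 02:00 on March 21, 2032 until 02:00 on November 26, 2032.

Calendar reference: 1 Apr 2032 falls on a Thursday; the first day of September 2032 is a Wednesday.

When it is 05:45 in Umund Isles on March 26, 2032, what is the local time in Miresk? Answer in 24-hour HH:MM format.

10:15

1 April 2032 is a Thursday, so the first Sunday is April 4 and the second is April 11.
1 September 2032 is a Wednesday, so the first Saturday is September 4 and the fourth is September 25.
Daylight saving runs 11 April – 25 September; March 26, 2032 is outside that window, so Umund Isles is on standard time at UTC−03:00.
05:45 Umund Isles + 3h = 08:45 UTC.
At the standard offset (UTC+00:30), 08:45 UTC + 0h30m = 09:15 Miresk standard time.
The standard-time date in Miresk, March 26, 2032, falls between 21 March and 26 November, so daylight saving is in effect and Miresk is at UTC+01:30.
08:45 UTC + 1h30m = 10:15 Miresk.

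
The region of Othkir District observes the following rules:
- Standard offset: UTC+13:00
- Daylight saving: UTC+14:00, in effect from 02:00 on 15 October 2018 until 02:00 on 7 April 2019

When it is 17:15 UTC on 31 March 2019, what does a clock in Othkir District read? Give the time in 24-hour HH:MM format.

07:15

At the standard offset (UTC+13:00), 17:15 UTC + 13h = 06:15 Othkir District standard time (rolling into the next day, 1 April 2019).
The standard-time date in Othkir District, 1 April 2019, falls between 15 October 2018 and 7 April 2019, so daylight saving is in effect and Othkir District is at UTC+14:00.
17:15 UTC + 14h = 07:15 local (rolling into the next day, 1 April 2019).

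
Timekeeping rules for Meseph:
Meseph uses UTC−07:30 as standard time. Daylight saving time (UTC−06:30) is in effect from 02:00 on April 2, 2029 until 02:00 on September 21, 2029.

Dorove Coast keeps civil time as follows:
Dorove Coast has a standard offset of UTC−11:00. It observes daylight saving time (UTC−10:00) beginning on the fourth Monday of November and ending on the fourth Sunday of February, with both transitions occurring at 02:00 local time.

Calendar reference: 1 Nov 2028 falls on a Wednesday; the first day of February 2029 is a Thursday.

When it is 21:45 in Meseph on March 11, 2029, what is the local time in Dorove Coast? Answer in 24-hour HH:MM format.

March 11, 2029 is outside the daylight-saving period (2 April – 21 September), so Meseph is on standard time, UTC−07:30.
21:45 Meseph + 7h30m = 05:15 UTC (rolling into the next day, 12 March 2029).
1 November 2028 is a Wednesday, so the first Monday is November 6 and the fourth is November 27.
1 February 2029 is a Thursday, so the first Sunday is February 4 and the fourth is February 25.
At the standard offset (UTC−11:00), 05:15 UTC − 11h = 18:15 Dorove Coast standard time (rolling into the previous day, 11 March 2029).
The standard-time date in Dorove Coast, March 11, 2029, does not fall between 27 November 2028 and 25 February 2029, so daylight saving is not in effect and Dorove Coast is at UTC−11:00.
05:15 UTC − 11h = 18:15 Dorove Coast (rolling into the previous day, 11 March 2029).

18:15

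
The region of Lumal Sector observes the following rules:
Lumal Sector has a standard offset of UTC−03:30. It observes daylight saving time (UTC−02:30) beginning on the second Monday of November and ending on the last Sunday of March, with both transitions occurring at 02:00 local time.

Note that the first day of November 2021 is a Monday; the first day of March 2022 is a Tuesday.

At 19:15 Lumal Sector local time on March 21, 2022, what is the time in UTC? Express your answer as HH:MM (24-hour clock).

1 November 2021 is a Monday, so the first Monday is November 1 and the second is November 8.
1 March 2022 is a Tuesday, so Sundays fall on 6, 13, 20, 27; the last is March 27.
March 21, 2022 lies within the daylight-saving period (8 November 2021 – 27 March 2022), so Lumal Sector is on daylight time, UTC−02:30.
19:15 local + 2h30m = 21:45 UTC.

21:45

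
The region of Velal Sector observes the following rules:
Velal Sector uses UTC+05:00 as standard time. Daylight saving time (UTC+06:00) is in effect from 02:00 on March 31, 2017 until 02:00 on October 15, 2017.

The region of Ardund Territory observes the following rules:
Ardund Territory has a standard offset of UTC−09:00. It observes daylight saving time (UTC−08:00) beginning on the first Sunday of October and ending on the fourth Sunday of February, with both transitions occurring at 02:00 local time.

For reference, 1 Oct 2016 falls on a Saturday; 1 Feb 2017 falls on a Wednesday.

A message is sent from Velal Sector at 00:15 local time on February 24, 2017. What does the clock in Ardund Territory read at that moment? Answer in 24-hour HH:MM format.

11:15

February 24, 2017 is outside the daylight-saving period (31 March – 15 October), so Velal Sector is on standard time, UTC+05:00.
00:15 Velal Sector − 5h = 19:15 UTC (rolling into the previous day, 23 February 2017).
1 October 2016 is a Saturday, so the first Sunday is October 2.
1 February 2017 is a Wednesday, so the first Sunday is February 5 and the fourth is February 26.
At the standard offset (UTC−09:00), 19:15 UTC − 9h = 10:15 Ardund Territory standard time.
The standard-time date in Ardund Territory, February 23, 2017, lies within the daylight-saving period (2 October 2016 – 26 February 2017), so Ardund Territory is on daylight time, UTC−08:00.
19:15 UTC − 8h = 11:15 Ardund Territory.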